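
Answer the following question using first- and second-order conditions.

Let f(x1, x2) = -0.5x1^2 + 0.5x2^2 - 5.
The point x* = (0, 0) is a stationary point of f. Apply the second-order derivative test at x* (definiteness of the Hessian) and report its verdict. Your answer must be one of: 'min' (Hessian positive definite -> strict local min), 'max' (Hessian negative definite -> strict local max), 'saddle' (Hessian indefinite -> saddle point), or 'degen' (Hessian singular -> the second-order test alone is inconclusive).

Compute the Hessian H = grad^2 f:
  H = [[-1, 0], [0, 1]]
Verify stationarity: grad f(x*) = H x* + g = (0, 0).
Eigenvalues of H: -1, 1.
Eigenvalues have mixed signs, so H is indefinite -> x* is a saddle point.

saddle


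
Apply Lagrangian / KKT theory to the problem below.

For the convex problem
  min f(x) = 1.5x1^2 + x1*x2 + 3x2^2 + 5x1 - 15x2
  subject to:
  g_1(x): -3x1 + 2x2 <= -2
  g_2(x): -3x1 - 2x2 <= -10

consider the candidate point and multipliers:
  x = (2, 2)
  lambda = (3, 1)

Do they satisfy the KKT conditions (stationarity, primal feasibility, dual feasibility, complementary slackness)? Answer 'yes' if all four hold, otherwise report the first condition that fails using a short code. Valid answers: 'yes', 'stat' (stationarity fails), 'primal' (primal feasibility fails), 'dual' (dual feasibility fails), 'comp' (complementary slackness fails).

Gradient of f: grad f(x) = Q x + c = (13, -1)
Constraint values g_i(x) = a_i^T x - b_i:
  g_1((2, 2)) = 0
  g_2((2, 2)) = 0
Stationarity residual: grad f(x) + sum_i lambda_i a_i = (1, 3)
  -> stationarity FAILS
Primal feasibility (all g_i <= 0): OK
Dual feasibility (all lambda_i >= 0): OK
Complementary slackness (lambda_i * g_i(x) = 0 for all i): OK

Verdict: the first failing condition is stationarity -> stat.

stat


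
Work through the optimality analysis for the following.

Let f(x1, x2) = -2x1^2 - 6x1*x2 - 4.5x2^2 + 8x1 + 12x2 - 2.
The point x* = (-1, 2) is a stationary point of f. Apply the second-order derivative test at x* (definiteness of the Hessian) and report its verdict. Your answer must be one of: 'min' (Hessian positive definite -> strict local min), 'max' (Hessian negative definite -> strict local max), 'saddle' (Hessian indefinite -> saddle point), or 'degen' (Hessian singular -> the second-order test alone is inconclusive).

Compute the Hessian H = grad^2 f:
  H = [[-4, -6], [-6, -9]]
Verify stationarity: grad f(x*) = H x* + g = (0, 0).
Eigenvalues of H: -13, 0.
H has a zero eigenvalue (singular; negative semidefinite but not definite), so H is neither positive definite, negative definite, nor indefinite. The second-order test alone is inconclusive -> degen.
(Indeed, f is constant along the null direction of H through x*, so x* is not a strict local extremum.)

degen


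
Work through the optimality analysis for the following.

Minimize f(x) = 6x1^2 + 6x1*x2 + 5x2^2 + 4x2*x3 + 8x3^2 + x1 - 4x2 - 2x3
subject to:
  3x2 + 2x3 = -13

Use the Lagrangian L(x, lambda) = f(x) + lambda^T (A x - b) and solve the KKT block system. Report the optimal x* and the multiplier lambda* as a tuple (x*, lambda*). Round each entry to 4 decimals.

Form the Lagrangian:
  L(x, lambda) = (1/2) x^T Q x + c^T x + lambda^T (A x - b)
Stationarity (grad_x L = 0): Q x + c + A^T lambda = 0.
Primal feasibility: A x = b.

This gives the KKT block system:
  [ Q   A^T ] [ x     ]   [-c ]
  [ A    0  ] [ lambda ] = [ b ]

Solving the linear system:
  x*      = (1.9892, -4.1452, -0.2823)
  lambda* = (11.5484)
  f(x*)   = 84.6317

x* = (1.9892, -4.1452, -0.2823), lambda* = (11.5484)


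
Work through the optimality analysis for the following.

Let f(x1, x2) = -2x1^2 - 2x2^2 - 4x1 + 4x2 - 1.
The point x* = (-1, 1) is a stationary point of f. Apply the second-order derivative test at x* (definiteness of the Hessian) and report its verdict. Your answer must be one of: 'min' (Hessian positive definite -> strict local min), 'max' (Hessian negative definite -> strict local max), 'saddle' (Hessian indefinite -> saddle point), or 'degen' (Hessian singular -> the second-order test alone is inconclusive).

Compute the Hessian H = grad^2 f:
  H = [[-4, 0], [0, -4]]
Verify stationarity: grad f(x*) = H x* + g = (0, 0).
Eigenvalues of H: -4, -4.
Both eigenvalues < 0, so H is negative definite -> x* is a strict local max.

max


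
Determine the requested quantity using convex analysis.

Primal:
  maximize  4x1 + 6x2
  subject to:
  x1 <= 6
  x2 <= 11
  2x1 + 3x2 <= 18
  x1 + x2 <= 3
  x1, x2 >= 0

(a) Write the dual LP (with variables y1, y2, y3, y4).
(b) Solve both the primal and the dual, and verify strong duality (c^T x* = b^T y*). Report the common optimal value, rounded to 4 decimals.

The standard primal-dual pair for 'max c^T x s.t. A x <= b, x >= 0' is:
  Dual:  min b^T y  s.t.  A^T y >= c,  y >= 0.

So the dual LP is:
  minimize  6y1 + 11y2 + 18y3 + 3y4
  subject to:
    y1 + 2y3 + y4 >= 4
    y2 + 3y3 + y4 >= 6
    y1, y2, y3, y4 >= 0

Solving the primal: x* = (0, 3).
  primal value c^T x* = 18.
Solving the dual: y* = (0, 0, 0, 6).
  dual value b^T y* = 18.
Strong duality: c^T x* = b^T y*. Confirmed.

18


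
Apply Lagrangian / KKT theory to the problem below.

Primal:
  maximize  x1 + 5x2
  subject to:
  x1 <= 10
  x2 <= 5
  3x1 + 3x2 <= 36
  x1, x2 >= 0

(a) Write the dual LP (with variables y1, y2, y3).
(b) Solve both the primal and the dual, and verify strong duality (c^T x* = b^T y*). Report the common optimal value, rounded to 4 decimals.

The standard primal-dual pair for 'max c^T x s.t. A x <= b, x >= 0' is:
  Dual:  min b^T y  s.t.  A^T y >= c,  y >= 0.

So the dual LP is:
  minimize  10y1 + 5y2 + 36y3
  subject to:
    y1 + 3y3 >= 1
    y2 + 3y3 >= 5
    y1, y2, y3 >= 0

Solving the primal: x* = (7, 5).
  primal value c^T x* = 32.
Solving the dual: y* = (0, 4, 0.3333).
  dual value b^T y* = 32.
Strong duality: c^T x* = b^T y*. Confirmed.

32


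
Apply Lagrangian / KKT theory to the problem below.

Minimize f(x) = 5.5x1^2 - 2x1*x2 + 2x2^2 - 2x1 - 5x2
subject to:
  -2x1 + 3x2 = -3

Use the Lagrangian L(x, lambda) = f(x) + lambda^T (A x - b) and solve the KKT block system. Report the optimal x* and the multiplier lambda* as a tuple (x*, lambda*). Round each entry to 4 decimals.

Form the Lagrangian:
  L(x, lambda) = (1/2) x^T Q x + c^T x + lambda^T (A x - b)
Stationarity (grad_x L = 0): Q x + c + A^T lambda = 0.
Primal feasibility: A x = b.

This gives the KKT block system:
  [ Q   A^T ] [ x     ]   [-c ]
  [ A    0  ] [ lambda ] = [ b ]

Solving the linear system:
  x*      = (0.5934, -0.6044)
  lambda* = (2.8681)
  f(x*)   = 5.2198

x* = (0.5934, -0.6044), lambda* = (2.8681)


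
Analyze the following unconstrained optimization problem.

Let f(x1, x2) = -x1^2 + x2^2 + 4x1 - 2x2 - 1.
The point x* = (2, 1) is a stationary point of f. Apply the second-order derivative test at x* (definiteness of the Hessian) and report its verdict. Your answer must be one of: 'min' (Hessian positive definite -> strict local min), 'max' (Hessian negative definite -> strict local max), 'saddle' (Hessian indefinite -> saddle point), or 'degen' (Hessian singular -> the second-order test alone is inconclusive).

Compute the Hessian H = grad^2 f:
  H = [[-2, 0], [0, 2]]
Verify stationarity: grad f(x*) = H x* + g = (0, 0).
Eigenvalues of H: -2, 2.
Eigenvalues have mixed signs, so H is indefinite -> x* is a saddle point.

saddle


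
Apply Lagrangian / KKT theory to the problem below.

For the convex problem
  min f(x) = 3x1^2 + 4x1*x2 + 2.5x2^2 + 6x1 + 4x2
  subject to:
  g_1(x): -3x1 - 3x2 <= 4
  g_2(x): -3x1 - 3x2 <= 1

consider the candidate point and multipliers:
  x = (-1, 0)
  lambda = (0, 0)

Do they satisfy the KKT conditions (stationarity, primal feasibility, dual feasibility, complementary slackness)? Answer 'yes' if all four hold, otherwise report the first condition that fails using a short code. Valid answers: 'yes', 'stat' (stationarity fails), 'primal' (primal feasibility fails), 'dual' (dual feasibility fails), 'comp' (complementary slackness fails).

Gradient of f: grad f(x) = Q x + c = (0, 0)
Constraint values g_i(x) = a_i^T x - b_i:
  g_1((-1, 0)) = -1
  g_2((-1, 0)) = 2
Stationarity residual: grad f(x) + sum_i lambda_i a_i = (0, 0)
  -> stationarity OK
Primal feasibility (all g_i <= 0): FAILS
Dual feasibility (all lambda_i >= 0): OK
Complementary slackness (lambda_i * g_i(x) = 0 for all i): OK

Verdict: the first failing condition is primal_feasibility -> primal.

primal


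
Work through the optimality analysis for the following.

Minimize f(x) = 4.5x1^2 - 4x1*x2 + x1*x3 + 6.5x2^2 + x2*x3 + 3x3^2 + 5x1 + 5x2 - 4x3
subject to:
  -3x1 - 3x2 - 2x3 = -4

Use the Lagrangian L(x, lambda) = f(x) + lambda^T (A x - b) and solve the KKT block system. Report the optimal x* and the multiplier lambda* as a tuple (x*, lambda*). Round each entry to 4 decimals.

Form the Lagrangian:
  L(x, lambda) = (1/2) x^T Q x + c^T x + lambda^T (A x - b)
Stationarity (grad_x L = 0): Q x + c + A^T lambda = 0.
Primal feasibility: A x = b.

This gives the KKT block system:
  [ Q   A^T ] [ x     ]   [-c ]
  [ A    0  ] [ lambda ] = [ b ]

Solving the linear system:
  x*      = (0.2043, 0.1563, 1.4591)
  lambda* = (2.5577)
  f(x*)   = 3.0986

x* = (0.2043, 0.1563, 1.4591), lambda* = (2.5577)


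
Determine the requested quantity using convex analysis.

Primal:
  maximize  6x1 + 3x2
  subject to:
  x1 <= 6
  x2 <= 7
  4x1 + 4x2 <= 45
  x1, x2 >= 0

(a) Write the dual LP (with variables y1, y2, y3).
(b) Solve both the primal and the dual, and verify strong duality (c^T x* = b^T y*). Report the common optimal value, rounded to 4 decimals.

The standard primal-dual pair for 'max c^T x s.t. A x <= b, x >= 0' is:
  Dual:  min b^T y  s.t.  A^T y >= c,  y >= 0.

So the dual LP is:
  minimize  6y1 + 7y2 + 45y3
  subject to:
    y1 + 4y3 >= 6
    y2 + 4y3 >= 3
    y1, y2, y3 >= 0

Solving the primal: x* = (6, 5.25).
  primal value c^T x* = 51.75.
Solving the dual: y* = (3, 0, 0.75).
  dual value b^T y* = 51.75.
Strong duality: c^T x* = b^T y*. Confirmed.

51.75


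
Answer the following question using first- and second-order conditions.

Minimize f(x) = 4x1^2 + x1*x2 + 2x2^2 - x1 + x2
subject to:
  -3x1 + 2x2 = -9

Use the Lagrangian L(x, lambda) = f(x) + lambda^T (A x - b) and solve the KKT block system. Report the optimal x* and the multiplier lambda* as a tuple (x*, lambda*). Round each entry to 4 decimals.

Form the Lagrangian:
  L(x, lambda) = (1/2) x^T Q x + c^T x + lambda^T (A x - b)
Stationarity (grad_x L = 0): Q x + c + A^T lambda = 0.
Primal feasibility: A x = b.

This gives the KKT block system:
  [ Q   A^T ] [ x     ]   [-c ]
  [ A    0  ] [ lambda ] = [ b ]

Solving the linear system:
  x*      = (1.55, -2.175)
  lambda* = (3.075)
  f(x*)   = 11.975

x* = (1.55, -2.175), lambda* = (3.075)


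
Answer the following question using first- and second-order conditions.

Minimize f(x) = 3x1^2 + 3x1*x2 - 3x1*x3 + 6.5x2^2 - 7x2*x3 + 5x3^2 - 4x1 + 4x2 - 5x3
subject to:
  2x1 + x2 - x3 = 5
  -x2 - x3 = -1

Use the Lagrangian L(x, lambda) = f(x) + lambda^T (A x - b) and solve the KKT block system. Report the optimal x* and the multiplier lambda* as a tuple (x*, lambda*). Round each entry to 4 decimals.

Form the Lagrangian:
  L(x, lambda) = (1/2) x^T Q x + c^T x + lambda^T (A x - b)
Stationarity (grad_x L = 0): Q x + c + A^T lambda = 0.
Primal feasibility: A x = b.

This gives the KKT block system:
  [ Q   A^T ] [ x     ]   [-c ]
  [ A    0  ] [ lambda ] = [ b ]

Solving the linear system:
  x*      = (2.9677, 0.0323, 0.9677)
  lambda* = (-5.5, 1.0484)
  f(x*)   = 5.9839

x* = (2.9677, 0.0323, 0.9677), lambda* = (-5.5, 1.0484)


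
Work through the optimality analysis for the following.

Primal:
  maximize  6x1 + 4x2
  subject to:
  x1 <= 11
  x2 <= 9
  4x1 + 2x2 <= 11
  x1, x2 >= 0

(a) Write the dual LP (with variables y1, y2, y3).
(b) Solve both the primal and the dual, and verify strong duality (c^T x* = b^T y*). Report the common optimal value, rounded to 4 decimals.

The standard primal-dual pair for 'max c^T x s.t. A x <= b, x >= 0' is:
  Dual:  min b^T y  s.t.  A^T y >= c,  y >= 0.

So the dual LP is:
  minimize  11y1 + 9y2 + 11y3
  subject to:
    y1 + 4y3 >= 6
    y2 + 2y3 >= 4
    y1, y2, y3 >= 0

Solving the primal: x* = (0, 5.5).
  primal value c^T x* = 22.
Solving the dual: y* = (0, 0, 2).
  dual value b^T y* = 22.
Strong duality: c^T x* = b^T y*. Confirmed.

22


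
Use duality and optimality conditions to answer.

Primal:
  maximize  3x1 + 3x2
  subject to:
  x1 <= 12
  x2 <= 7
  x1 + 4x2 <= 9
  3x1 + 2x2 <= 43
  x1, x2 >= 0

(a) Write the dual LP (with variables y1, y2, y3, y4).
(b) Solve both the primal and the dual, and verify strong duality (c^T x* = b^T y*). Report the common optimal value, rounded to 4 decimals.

The standard primal-dual pair for 'max c^T x s.t. A x <= b, x >= 0' is:
  Dual:  min b^T y  s.t.  A^T y >= c,  y >= 0.

So the dual LP is:
  minimize  12y1 + 7y2 + 9y3 + 43y4
  subject to:
    y1 + y3 + 3y4 >= 3
    y2 + 4y3 + 2y4 >= 3
    y1, y2, y3, y4 >= 0

Solving the primal: x* = (9, 0).
  primal value c^T x* = 27.
Solving the dual: y* = (0, 0, 3, 0).
  dual value b^T y* = 27.
Strong duality: c^T x* = b^T y*. Confirmed.

27


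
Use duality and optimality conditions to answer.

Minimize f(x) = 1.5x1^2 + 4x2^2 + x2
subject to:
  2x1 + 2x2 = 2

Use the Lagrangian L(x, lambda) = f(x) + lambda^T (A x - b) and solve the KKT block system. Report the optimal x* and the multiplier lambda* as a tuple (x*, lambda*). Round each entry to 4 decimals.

Form the Lagrangian:
  L(x, lambda) = (1/2) x^T Q x + c^T x + lambda^T (A x - b)
Stationarity (grad_x L = 0): Q x + c + A^T lambda = 0.
Primal feasibility: A x = b.

This gives the KKT block system:
  [ Q   A^T ] [ x     ]   [-c ]
  [ A    0  ] [ lambda ] = [ b ]

Solving the linear system:
  x*      = (0.8182, 0.1818)
  lambda* = (-1.2273)
  f(x*)   = 1.3182

x* = (0.8182, 0.1818), lambda* = (-1.2273)


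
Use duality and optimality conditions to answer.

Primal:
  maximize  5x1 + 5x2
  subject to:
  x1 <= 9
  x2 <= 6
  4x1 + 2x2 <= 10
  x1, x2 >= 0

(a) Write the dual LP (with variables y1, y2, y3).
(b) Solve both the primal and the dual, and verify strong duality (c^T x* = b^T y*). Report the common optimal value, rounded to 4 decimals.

The standard primal-dual pair for 'max c^T x s.t. A x <= b, x >= 0' is:
  Dual:  min b^T y  s.t.  A^T y >= c,  y >= 0.

So the dual LP is:
  minimize  9y1 + 6y2 + 10y3
  subject to:
    y1 + 4y3 >= 5
    y2 + 2y3 >= 5
    y1, y2, y3 >= 0

Solving the primal: x* = (0, 5).
  primal value c^T x* = 25.
Solving the dual: y* = (0, 0, 2.5).
  dual value b^T y* = 25.
Strong duality: c^T x* = b^T y*. Confirmed.

25


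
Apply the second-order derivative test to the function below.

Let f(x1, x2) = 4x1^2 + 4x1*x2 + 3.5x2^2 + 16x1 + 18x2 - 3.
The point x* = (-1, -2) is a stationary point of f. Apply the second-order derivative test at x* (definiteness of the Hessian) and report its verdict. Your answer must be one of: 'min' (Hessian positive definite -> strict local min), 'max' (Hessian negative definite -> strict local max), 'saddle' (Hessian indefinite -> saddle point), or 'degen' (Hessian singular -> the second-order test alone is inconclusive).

Compute the Hessian H = grad^2 f:
  H = [[8, 4], [4, 7]]
Verify stationarity: grad f(x*) = H x* + g = (0, 0).
Eigenvalues of H: 3.4689, 11.5311.
Both eigenvalues > 0, so H is positive definite -> x* is a strict local min.

min


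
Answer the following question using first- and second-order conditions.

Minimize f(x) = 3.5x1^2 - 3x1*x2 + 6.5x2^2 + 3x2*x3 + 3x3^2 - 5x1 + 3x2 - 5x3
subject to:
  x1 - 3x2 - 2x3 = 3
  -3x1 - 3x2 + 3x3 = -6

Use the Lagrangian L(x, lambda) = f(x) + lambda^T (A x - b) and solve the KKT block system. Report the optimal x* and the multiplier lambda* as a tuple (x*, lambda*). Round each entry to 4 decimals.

Form the Lagrangian:
  L(x, lambda) = (1/2) x^T Q x + c^T x + lambda^T (A x - b)
Stationarity (grad_x L = 0): Q x + c + A^T lambda = 0.
Primal feasibility: A x = b.

This gives the KKT block system:
  [ Q   A^T ] [ x     ]   [-c ]
  [ A    0  ] [ lambda ] = [ b ]

Solving the linear system:
  x*      = (1.5345, -0.1069, -0.5724)
  lambda* = (-2.6931, 1.123)
  f(x*)   = 4.8431

x* = (1.5345, -0.1069, -0.5724), lambda* = (-2.6931, 1.123)


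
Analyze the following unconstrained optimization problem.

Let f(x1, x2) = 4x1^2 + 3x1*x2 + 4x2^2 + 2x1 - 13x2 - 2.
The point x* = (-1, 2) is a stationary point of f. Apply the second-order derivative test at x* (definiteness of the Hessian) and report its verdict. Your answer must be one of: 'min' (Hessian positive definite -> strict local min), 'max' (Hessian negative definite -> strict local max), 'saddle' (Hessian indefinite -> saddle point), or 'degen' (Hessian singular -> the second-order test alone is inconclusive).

Compute the Hessian H = grad^2 f:
  H = [[8, 3], [3, 8]]
Verify stationarity: grad f(x*) = H x* + g = (0, 0).
Eigenvalues of H: 5, 11.
Both eigenvalues > 0, so H is positive definite -> x* is a strict local min.

min


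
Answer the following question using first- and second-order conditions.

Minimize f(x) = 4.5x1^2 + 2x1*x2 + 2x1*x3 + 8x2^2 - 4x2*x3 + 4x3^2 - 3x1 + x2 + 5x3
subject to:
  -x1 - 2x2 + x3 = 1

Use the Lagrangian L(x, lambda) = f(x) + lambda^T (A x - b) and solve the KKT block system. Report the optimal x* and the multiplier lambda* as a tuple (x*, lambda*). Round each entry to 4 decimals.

Form the Lagrangian:
  L(x, lambda) = (1/2) x^T Q x + c^T x + lambda^T (A x - b)
Stationarity (grad_x L = 0): Q x + c + A^T lambda = 0.
Primal feasibility: A x = b.

This gives the KKT block system:
  [ Q   A^T ] [ x     ]   [-c ]
  [ A    0  ] [ lambda ] = [ b ]

Solving the linear system:
  x*      = (0.0862, -0.7672, -0.4483)
  lambda* = (-4.6552)
  f(x*)   = 0.694

x* = (0.0862, -0.7672, -0.4483), lambda* = (-4.6552)


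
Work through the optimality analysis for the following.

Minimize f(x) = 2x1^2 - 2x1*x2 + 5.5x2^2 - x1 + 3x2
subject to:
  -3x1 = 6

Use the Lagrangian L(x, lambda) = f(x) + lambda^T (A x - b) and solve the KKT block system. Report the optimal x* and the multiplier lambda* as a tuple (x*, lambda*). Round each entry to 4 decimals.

Form the Lagrangian:
  L(x, lambda) = (1/2) x^T Q x + c^T x + lambda^T (A x - b)
Stationarity (grad_x L = 0): Q x + c + A^T lambda = 0.
Primal feasibility: A x = b.

This gives the KKT block system:
  [ Q   A^T ] [ x     ]   [-c ]
  [ A    0  ] [ lambda ] = [ b ]

Solving the linear system:
  x*      = (-2, -0.6364)
  lambda* = (-2.5758)
  f(x*)   = 7.7727

x* = (-2, -0.6364), lambda* = (-2.5758)


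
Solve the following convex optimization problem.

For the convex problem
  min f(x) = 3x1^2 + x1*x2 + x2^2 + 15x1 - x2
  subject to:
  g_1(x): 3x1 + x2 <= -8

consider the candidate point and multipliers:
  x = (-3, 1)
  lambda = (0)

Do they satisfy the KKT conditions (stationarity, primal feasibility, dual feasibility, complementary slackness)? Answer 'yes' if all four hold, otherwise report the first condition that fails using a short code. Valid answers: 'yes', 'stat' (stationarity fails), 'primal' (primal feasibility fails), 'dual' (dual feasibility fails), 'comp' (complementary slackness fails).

Gradient of f: grad f(x) = Q x + c = (-2, -2)
Constraint values g_i(x) = a_i^T x - b_i:
  g_1((-3, 1)) = 0
Stationarity residual: grad f(x) + sum_i lambda_i a_i = (-2, -2)
  -> stationarity FAILS
Primal feasibility (all g_i <= 0): OK
Dual feasibility (all lambda_i >= 0): OK
Complementary slackness (lambda_i * g_i(x) = 0 for all i): OK

Verdict: the first failing condition is stationarity -> stat.

stat


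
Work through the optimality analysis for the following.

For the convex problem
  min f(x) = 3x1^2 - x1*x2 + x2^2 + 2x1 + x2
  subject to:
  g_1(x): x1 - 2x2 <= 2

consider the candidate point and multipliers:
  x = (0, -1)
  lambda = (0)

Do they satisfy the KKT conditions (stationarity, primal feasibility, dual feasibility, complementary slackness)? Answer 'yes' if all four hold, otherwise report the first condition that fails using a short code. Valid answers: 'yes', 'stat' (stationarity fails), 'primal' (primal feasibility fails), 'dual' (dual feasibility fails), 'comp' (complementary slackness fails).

Gradient of f: grad f(x) = Q x + c = (3, -1)
Constraint values g_i(x) = a_i^T x - b_i:
  g_1((0, -1)) = 0
Stationarity residual: grad f(x) + sum_i lambda_i a_i = (3, -1)
  -> stationarity FAILS
Primal feasibility (all g_i <= 0): OK
Dual feasibility (all lambda_i >= 0): OK
Complementary slackness (lambda_i * g_i(x) = 0 for all i): OK

Verdict: the first failing condition is stationarity -> stat.

stat


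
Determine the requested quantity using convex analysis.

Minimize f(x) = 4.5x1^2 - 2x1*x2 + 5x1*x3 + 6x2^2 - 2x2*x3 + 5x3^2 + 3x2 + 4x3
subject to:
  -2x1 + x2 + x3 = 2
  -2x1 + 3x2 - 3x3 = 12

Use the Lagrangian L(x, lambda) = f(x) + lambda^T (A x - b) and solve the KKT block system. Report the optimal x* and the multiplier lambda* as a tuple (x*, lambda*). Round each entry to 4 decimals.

Form the Lagrangian:
  L(x, lambda) = (1/2) x^T Q x + c^T x + lambda^T (A x - b)
Stationarity (grad_x L = 0): Q x + c + A^T lambda = 0.
Primal feasibility: A x = b.

This gives the KKT block system:
  [ Q   A^T ] [ x     ]   [-c ]
  [ A    0  ] [ lambda ] = [ b ]

Solving the linear system:
  x*      = (-1.0956, 1.5392, -1.7304)
  lambda* = (-2.6314, -8.1638)
  f(x*)   = 50.4625

x* = (-1.0956, 1.5392, -1.7304), lambda* = (-2.6314, -8.1638)


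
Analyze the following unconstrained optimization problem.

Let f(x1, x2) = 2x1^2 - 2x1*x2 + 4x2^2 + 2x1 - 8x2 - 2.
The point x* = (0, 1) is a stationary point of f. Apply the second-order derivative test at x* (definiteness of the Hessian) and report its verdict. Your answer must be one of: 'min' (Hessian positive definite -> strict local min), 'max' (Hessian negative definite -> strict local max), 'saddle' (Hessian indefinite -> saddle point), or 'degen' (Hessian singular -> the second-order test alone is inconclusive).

Compute the Hessian H = grad^2 f:
  H = [[4, -2], [-2, 8]]
Verify stationarity: grad f(x*) = H x* + g = (0, 0).
Eigenvalues of H: 3.1716, 8.8284.
Both eigenvalues > 0, so H is positive definite -> x* is a strict local min.

min


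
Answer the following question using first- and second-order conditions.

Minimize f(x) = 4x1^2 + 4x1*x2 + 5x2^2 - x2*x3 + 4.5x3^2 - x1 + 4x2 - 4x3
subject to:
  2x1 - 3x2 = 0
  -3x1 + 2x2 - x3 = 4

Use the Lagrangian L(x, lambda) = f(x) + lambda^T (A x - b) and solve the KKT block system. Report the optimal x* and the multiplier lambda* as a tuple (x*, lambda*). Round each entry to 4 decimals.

Form the Lagrangian:
  L(x, lambda) = (1/2) x^T Q x + c^T x + lambda^T (A x - b)
Stationarity (grad_x L = 0): Q x + c + A^T lambda = 0.
Primal feasibility: A x = b.

This gives the KKT block system:
  [ Q   A^T ] [ x     ]   [-c ]
  [ A    0  ] [ lambda ] = [ b ]

Solving the linear system:
  x*      = (-1.5778, -1.0519, -1.3704)
  lambda* = (-14.0074, -15.2815)
  f(x*)   = 31.9889

x* = (-1.5778, -1.0519, -1.3704), lambda* = (-14.0074, -15.2815)


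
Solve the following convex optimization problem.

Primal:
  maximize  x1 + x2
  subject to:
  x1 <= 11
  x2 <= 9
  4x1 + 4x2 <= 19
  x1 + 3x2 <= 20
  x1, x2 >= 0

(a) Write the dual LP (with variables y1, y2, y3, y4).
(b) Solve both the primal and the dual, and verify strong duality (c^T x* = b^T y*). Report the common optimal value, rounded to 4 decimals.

The standard primal-dual pair for 'max c^T x s.t. A x <= b, x >= 0' is:
  Dual:  min b^T y  s.t.  A^T y >= c,  y >= 0.

So the dual LP is:
  minimize  11y1 + 9y2 + 19y3 + 20y4
  subject to:
    y1 + 4y3 + y4 >= 1
    y2 + 4y3 + 3y4 >= 1
    y1, y2, y3, y4 >= 0

Solving the primal: x* = (4.75, 0).
  primal value c^T x* = 4.75.
Solving the dual: y* = (0, 0, 0.25, 0).
  dual value b^T y* = 4.75.
Strong duality: c^T x* = b^T y*. Confirmed.

4.75


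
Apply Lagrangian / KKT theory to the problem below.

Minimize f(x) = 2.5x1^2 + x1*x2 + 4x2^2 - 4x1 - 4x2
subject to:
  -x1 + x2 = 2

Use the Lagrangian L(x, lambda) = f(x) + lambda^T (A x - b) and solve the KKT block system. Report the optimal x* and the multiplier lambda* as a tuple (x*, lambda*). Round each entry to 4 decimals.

Form the Lagrangian:
  L(x, lambda) = (1/2) x^T Q x + c^T x + lambda^T (A x - b)
Stationarity (grad_x L = 0): Q x + c + A^T lambda = 0.
Primal feasibility: A x = b.

This gives the KKT block system:
  [ Q   A^T ] [ x     ]   [-c ]
  [ A    0  ] [ lambda ] = [ b ]

Solving the linear system:
  x*      = (-0.6667, 1.3333)
  lambda* = (-6)
  f(x*)   = 4.6667

x* = (-0.6667, 1.3333), lambda* = (-6)


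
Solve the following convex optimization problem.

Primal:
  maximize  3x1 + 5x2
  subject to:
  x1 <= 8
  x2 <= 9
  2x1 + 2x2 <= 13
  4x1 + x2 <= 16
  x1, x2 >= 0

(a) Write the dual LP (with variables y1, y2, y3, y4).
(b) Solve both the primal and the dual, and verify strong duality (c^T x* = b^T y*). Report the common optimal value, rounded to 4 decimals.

The standard primal-dual pair for 'max c^T x s.t. A x <= b, x >= 0' is:
  Dual:  min b^T y  s.t.  A^T y >= c,  y >= 0.

So the dual LP is:
  minimize  8y1 + 9y2 + 13y3 + 16y4
  subject to:
    y1 + 2y3 + 4y4 >= 3
    y2 + 2y3 + y4 >= 5
    y1, y2, y3, y4 >= 0

Solving the primal: x* = (0, 6.5).
  primal value c^T x* = 32.5.
Solving the dual: y* = (0, 0, 2.5, 0).
  dual value b^T y* = 32.5.
Strong duality: c^T x* = b^T y*. Confirmed.

32.5


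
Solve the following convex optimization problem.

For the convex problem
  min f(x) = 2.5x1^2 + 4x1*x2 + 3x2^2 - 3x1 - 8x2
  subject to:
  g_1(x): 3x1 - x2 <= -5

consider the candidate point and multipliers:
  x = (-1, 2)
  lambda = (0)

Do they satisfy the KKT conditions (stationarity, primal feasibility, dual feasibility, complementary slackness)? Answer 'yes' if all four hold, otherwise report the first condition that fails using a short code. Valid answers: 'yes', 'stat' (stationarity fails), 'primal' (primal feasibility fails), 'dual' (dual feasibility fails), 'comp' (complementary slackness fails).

Gradient of f: grad f(x) = Q x + c = (0, 0)
Constraint values g_i(x) = a_i^T x - b_i:
  g_1((-1, 2)) = 0
Stationarity residual: grad f(x) + sum_i lambda_i a_i = (0, 0)
  -> stationarity OK
Primal feasibility (all g_i <= 0): OK
Dual feasibility (all lambda_i >= 0): OK
Complementary slackness (lambda_i * g_i(x) = 0 for all i): OK

Verdict: yes, KKT holds.

yes


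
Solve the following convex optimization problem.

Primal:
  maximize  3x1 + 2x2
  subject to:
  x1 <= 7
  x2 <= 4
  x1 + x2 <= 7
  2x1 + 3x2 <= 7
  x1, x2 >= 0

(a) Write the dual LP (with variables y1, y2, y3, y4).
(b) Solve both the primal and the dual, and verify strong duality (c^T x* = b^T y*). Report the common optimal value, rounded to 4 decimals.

The standard primal-dual pair for 'max c^T x s.t. A x <= b, x >= 0' is:
  Dual:  min b^T y  s.t.  A^T y >= c,  y >= 0.

So the dual LP is:
  minimize  7y1 + 4y2 + 7y3 + 7y4
  subject to:
    y1 + y3 + 2y4 >= 3
    y2 + y3 + 3y4 >= 2
    y1, y2, y3, y4 >= 0

Solving the primal: x* = (3.5, 0).
  primal value c^T x* = 10.5.
Solving the dual: y* = (0, 0, 0, 1.5).
  dual value b^T y* = 10.5.
Strong duality: c^T x* = b^T y*. Confirmed.

10.5


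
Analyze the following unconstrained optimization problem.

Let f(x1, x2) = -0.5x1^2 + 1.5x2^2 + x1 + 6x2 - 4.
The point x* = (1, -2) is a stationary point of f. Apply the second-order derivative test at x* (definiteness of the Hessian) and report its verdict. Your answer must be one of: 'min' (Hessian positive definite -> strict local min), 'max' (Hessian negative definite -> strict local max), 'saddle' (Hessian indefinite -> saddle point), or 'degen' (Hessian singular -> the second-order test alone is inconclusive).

Compute the Hessian H = grad^2 f:
  H = [[-1, 0], [0, 3]]
Verify stationarity: grad f(x*) = H x* + g = (0, 0).
Eigenvalues of H: -1, 3.
Eigenvalues have mixed signs, so H is indefinite -> x* is a saddle point.

saddle


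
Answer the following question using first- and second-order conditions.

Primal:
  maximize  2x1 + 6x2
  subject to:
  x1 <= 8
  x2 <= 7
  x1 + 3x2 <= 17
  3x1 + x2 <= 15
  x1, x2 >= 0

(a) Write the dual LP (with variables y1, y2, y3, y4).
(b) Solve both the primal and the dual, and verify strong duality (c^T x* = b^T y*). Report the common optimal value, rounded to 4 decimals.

The standard primal-dual pair for 'max c^T x s.t. A x <= b, x >= 0' is:
  Dual:  min b^T y  s.t.  A^T y >= c,  y >= 0.

So the dual LP is:
  minimize  8y1 + 7y2 + 17y3 + 15y4
  subject to:
    y1 + y3 + 3y4 >= 2
    y2 + 3y3 + y4 >= 6
    y1, y2, y3, y4 >= 0

Solving the primal: x* = (3.5, 4.5).
  primal value c^T x* = 34.
Solving the dual: y* = (0, 0, 2, 0).
  dual value b^T y* = 34.
Strong duality: c^T x* = b^T y*. Confirmed.

34


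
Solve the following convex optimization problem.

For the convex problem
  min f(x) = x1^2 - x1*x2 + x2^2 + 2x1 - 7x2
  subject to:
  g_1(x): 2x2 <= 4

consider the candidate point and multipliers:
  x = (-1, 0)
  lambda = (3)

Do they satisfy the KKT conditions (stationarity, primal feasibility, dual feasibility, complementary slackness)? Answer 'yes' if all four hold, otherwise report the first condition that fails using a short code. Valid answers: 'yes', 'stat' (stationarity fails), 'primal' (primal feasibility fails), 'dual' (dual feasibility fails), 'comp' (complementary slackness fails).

Gradient of f: grad f(x) = Q x + c = (0, -6)
Constraint values g_i(x) = a_i^T x - b_i:
  g_1((-1, 0)) = -4
Stationarity residual: grad f(x) + sum_i lambda_i a_i = (0, 0)
  -> stationarity OK
Primal feasibility (all g_i <= 0): OK
Dual feasibility (all lambda_i >= 0): OK
Complementary slackness (lambda_i * g_i(x) = 0 for all i): FAILS

Verdict: the first failing condition is complementary_slackness -> comp.

comp


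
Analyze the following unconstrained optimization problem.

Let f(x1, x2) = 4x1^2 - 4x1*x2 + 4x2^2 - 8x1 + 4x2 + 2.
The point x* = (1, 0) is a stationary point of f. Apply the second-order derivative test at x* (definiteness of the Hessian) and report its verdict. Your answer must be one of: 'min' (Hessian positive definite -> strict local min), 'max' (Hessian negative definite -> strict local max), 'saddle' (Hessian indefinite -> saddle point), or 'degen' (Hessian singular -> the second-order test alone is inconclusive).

Compute the Hessian H = grad^2 f:
  H = [[8, -4], [-4, 8]]
Verify stationarity: grad f(x*) = H x* + g = (0, 0).
Eigenvalues of H: 4, 12.
Both eigenvalues > 0, so H is positive definite -> x* is a strict local min.

min


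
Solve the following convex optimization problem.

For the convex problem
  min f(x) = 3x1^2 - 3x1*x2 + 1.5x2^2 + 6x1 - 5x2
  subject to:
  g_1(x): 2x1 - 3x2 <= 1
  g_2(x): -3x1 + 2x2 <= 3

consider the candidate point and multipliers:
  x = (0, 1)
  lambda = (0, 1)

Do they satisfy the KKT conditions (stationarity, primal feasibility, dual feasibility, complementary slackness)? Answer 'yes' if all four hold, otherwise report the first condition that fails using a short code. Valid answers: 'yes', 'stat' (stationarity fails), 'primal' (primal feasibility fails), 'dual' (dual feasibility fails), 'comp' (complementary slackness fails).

Gradient of f: grad f(x) = Q x + c = (3, -2)
Constraint values g_i(x) = a_i^T x - b_i:
  g_1((0, 1)) = -4
  g_2((0, 1)) = -1
Stationarity residual: grad f(x) + sum_i lambda_i a_i = (0, 0)
  -> stationarity OK
Primal feasibility (all g_i <= 0): OK
Dual feasibility (all lambda_i >= 0): OK
Complementary slackness (lambda_i * g_i(x) = 0 for all i): FAILS

Verdict: the first failing condition is complementary_slackness -> comp.

comp


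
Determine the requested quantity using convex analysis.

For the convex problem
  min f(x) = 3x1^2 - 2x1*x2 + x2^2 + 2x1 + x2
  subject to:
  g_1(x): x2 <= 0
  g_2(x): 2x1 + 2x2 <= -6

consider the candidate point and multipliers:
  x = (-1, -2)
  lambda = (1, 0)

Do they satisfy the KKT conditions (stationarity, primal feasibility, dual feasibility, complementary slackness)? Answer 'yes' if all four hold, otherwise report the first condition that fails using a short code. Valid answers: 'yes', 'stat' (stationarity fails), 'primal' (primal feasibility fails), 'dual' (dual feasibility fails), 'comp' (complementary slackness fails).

Gradient of f: grad f(x) = Q x + c = (0, -1)
Constraint values g_i(x) = a_i^T x - b_i:
  g_1((-1, -2)) = -2
  g_2((-1, -2)) = 0
Stationarity residual: grad f(x) + sum_i lambda_i a_i = (0, 0)
  -> stationarity OK
Primal feasibility (all g_i <= 0): OK
Dual feasibility (all lambda_i >= 0): OK
Complementary slackness (lambda_i * g_i(x) = 0 for all i): FAILS

Verdict: the first failing condition is complementary_slackness -> comp.

comp


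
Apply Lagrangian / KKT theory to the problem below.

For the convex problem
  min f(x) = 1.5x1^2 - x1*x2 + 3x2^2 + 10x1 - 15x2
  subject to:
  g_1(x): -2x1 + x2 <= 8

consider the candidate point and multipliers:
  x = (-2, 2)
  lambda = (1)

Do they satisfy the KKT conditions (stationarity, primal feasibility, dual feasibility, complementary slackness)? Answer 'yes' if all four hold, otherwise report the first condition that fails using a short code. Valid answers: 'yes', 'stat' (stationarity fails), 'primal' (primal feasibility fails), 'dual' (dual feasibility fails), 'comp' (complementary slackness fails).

Gradient of f: grad f(x) = Q x + c = (2, -1)
Constraint values g_i(x) = a_i^T x - b_i:
  g_1((-2, 2)) = -2
Stationarity residual: grad f(x) + sum_i lambda_i a_i = (0, 0)
  -> stationarity OK
Primal feasibility (all g_i <= 0): OK
Dual feasibility (all lambda_i >= 0): OK
Complementary slackness (lambda_i * g_i(x) = 0 for all i): FAILS

Verdict: the first failing condition is complementary_slackness -> comp.

comp


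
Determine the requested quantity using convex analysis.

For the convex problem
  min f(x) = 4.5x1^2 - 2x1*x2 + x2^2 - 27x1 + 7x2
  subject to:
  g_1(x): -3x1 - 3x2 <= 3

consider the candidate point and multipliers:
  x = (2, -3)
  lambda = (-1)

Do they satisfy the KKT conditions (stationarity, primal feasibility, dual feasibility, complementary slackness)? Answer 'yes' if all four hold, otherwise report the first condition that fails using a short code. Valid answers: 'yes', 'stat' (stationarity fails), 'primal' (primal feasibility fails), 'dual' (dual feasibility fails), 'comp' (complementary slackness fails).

Gradient of f: grad f(x) = Q x + c = (-3, -3)
Constraint values g_i(x) = a_i^T x - b_i:
  g_1((2, -3)) = 0
Stationarity residual: grad f(x) + sum_i lambda_i a_i = (0, 0)
  -> stationarity OK
Primal feasibility (all g_i <= 0): OK
Dual feasibility (all lambda_i >= 0): FAILS
Complementary slackness (lambda_i * g_i(x) = 0 for all i): OK

Verdict: the first failing condition is dual_feasibility -> dual.

dual


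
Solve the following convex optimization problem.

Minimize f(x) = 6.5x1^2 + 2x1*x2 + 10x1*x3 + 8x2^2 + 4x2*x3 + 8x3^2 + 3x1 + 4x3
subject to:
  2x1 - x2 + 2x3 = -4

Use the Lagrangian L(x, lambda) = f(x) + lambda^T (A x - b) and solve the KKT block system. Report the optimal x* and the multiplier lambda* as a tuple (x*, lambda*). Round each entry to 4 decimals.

Form the Lagrangian:
  L(x, lambda) = (1/2) x^T Q x + c^T x + lambda^T (A x - b)
Stationarity (grad_x L = 0): Q x + c + A^T lambda = 0.
Primal feasibility: A x = b.

This gives the KKT block system:
  [ Q   A^T ] [ x     ]   [-c ]
  [ A    0  ] [ lambda ] = [ b ]

Solving the linear system:
  x*      = (-0.8063, 0.7487, -0.8194)
  lambda* = (7.089)
  f(x*)   = 11.3298

x* = (-0.8063, 0.7487, -0.8194), lambda* = (7.089)


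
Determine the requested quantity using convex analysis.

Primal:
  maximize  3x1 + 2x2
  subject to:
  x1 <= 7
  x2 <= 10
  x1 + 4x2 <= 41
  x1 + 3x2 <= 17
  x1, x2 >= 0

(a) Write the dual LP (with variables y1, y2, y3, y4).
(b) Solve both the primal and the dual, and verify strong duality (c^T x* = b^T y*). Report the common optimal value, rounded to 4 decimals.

The standard primal-dual pair for 'max c^T x s.t. A x <= b, x >= 0' is:
  Dual:  min b^T y  s.t.  A^T y >= c,  y >= 0.

So the dual LP is:
  minimize  7y1 + 10y2 + 41y3 + 17y4
  subject to:
    y1 + y3 + y4 >= 3
    y2 + 4y3 + 3y4 >= 2
    y1, y2, y3, y4 >= 0

Solving the primal: x* = (7, 3.3333).
  primal value c^T x* = 27.6667.
Solving the dual: y* = (2.3333, 0, 0, 0.6667).
  dual value b^T y* = 27.6667.
Strong duality: c^T x* = b^T y*. Confirmed.

27.6667


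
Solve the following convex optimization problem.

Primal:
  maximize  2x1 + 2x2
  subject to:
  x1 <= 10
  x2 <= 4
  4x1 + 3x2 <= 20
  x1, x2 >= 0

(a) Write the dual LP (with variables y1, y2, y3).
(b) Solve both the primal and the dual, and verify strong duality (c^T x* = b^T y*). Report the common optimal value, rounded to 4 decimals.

The standard primal-dual pair for 'max c^T x s.t. A x <= b, x >= 0' is:
  Dual:  min b^T y  s.t.  A^T y >= c,  y >= 0.

So the dual LP is:
  minimize  10y1 + 4y2 + 20y3
  subject to:
    y1 + 4y3 >= 2
    y2 + 3y3 >= 2
    y1, y2, y3 >= 0

Solving the primal: x* = (2, 4).
  primal value c^T x* = 12.
Solving the dual: y* = (0, 0.5, 0.5).
  dual value b^T y* = 12.
Strong duality: c^T x* = b^T y*. Confirmed.

12


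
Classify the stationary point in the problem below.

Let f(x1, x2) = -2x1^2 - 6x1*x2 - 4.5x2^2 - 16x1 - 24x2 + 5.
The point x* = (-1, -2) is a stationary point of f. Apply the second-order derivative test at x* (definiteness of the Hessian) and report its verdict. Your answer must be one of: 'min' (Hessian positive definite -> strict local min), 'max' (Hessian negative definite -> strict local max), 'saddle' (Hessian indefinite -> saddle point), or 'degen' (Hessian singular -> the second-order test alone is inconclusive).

Compute the Hessian H = grad^2 f:
  H = [[-4, -6], [-6, -9]]
Verify stationarity: grad f(x*) = H x* + g = (0, 0).
Eigenvalues of H: -13, 0.
H has a zero eigenvalue (singular; negative semidefinite but not definite), so H is neither positive definite, negative definite, nor indefinite. The second-order test alone is inconclusive -> degen.
(Indeed, f is constant along the null direction of H through x*, so x* is not a strict local extremum.)

degen


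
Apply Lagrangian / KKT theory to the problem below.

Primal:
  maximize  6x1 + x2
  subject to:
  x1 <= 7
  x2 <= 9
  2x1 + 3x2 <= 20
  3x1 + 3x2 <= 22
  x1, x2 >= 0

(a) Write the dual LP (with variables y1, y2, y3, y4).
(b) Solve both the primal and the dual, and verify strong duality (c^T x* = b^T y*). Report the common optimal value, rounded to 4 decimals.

The standard primal-dual pair for 'max c^T x s.t. A x <= b, x >= 0' is:
  Dual:  min b^T y  s.t.  A^T y >= c,  y >= 0.

So the dual LP is:
  minimize  7y1 + 9y2 + 20y3 + 22y4
  subject to:
    y1 + 2y3 + 3y4 >= 6
    y2 + 3y3 + 3y4 >= 1
    y1, y2, y3, y4 >= 0

Solving the primal: x* = (7, 0.3333).
  primal value c^T x* = 42.3333.
Solving the dual: y* = (5, 0, 0, 0.3333).
  dual value b^T y* = 42.3333.
Strong duality: c^T x* = b^T y*. Confirmed.

42.3333


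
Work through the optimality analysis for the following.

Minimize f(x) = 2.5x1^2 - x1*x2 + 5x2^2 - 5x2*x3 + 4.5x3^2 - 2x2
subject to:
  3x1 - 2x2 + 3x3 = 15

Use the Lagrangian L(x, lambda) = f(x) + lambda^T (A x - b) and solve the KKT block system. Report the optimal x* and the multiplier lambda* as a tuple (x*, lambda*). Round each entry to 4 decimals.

Form the Lagrangian:
  L(x, lambda) = (1/2) x^T Q x + c^T x + lambda^T (A x - b)
Stationarity (grad_x L = 0): Q x + c + A^T lambda = 0.
Primal feasibility: A x = b.

This gives the KKT block system:
  [ Q   A^T ] [ x     ]   [-c ]
  [ A    0  ] [ lambda ] = [ b ]

Solving the linear system:
  x*      = (3.2838, 0.4865, 2.0405)
  lambda* = (-5.3108)
  f(x*)   = 39.3446

x* = (3.2838, 0.4865, 2.0405), lambda* = (-5.3108)


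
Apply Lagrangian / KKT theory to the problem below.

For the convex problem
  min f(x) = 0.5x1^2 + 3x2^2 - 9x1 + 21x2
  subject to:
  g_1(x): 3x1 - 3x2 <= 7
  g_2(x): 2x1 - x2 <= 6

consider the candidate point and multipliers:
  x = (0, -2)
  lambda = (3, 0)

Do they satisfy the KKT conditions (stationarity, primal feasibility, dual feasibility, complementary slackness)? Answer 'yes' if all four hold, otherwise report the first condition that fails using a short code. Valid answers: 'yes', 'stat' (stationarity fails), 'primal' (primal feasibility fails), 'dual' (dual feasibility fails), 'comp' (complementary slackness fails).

Gradient of f: grad f(x) = Q x + c = (-9, 9)
Constraint values g_i(x) = a_i^T x - b_i:
  g_1((0, -2)) = -1
  g_2((0, -2)) = -4
Stationarity residual: grad f(x) + sum_i lambda_i a_i = (0, 0)
  -> stationarity OK
Primal feasibility (all g_i <= 0): OK
Dual feasibility (all lambda_i >= 0): OK
Complementary slackness (lambda_i * g_i(x) = 0 for all i): FAILS

Verdict: the first failing condition is complementary_slackness -> comp.

comp
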